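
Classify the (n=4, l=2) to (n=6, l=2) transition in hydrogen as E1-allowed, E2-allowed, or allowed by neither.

Δl = 2 − 2 = +0; l_i + l_f = 4.
E1 (Δl = ±1): not satisfied.
E2 (Δl = 0,±2, l_i+l_f ≥ 2): satisfied.

E2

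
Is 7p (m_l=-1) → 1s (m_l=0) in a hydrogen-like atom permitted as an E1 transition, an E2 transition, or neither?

E1

Δl = 0 − 1 = -1; l_i + l_f = 1.
Δm_l = +1.
E1 (Δl = ±1, |Δm_l| ≤ 1): satisfied.
E2 (Δl = 0,±2, l_i+l_f ≥ 2, |Δm_l| ≤ 2): not satisfied.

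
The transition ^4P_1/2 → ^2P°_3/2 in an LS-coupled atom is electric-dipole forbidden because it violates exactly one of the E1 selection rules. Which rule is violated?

Parity must change: even → odd — ok.
ΔS = 0: S: 3/2 → 1/2 — fails.
ΔL = 0, ±1 (not L=0↔0): L: 1 → 1, ΔL = +0 — ok.
ΔJ = 0, ±1 (not J=0↔0): J: 1/2 → 3/2, ΔJ = +1 — ok.

the ΔS = 0 rule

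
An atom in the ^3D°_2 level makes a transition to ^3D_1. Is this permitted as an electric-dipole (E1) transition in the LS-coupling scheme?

Initial level: S=1, L=2, J=2, parity odd. Final level: S=1, L=2, J=1, parity even.
Parity must change: odd → even — passes.
ΔS = 0: S: 1 → 1 — passes.
ΔL = 0, ±1 (not L=0↔0): L: 2 → 2, ΔL = +0 — passes.
ΔJ = 0, ±1 (not J=0↔0): J: 2 → 1, ΔJ = -1 — passes.
All four E1 rules are satisfied.

allowed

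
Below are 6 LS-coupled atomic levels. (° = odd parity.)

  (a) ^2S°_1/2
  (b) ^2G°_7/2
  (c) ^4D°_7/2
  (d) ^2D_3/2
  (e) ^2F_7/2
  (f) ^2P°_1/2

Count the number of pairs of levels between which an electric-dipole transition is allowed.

2

(a)–(b): forbidden (parity, ΔL, ΔJ).
(a)–(c): forbidden (parity, ΔS, ΔL, ΔJ).
(a)–(d): forbidden (ΔL).
(a)–(e): forbidden (ΔL, ΔJ).
(a)–(f): forbidden (parity).
(b)–(c): forbidden (parity, ΔS, ΔL).
(b)–(d): forbidden (ΔL, ΔJ).
(b)–(e): allowed.
(b)–(f): forbidden (parity, ΔL, ΔJ).
(c)–(d): forbidden (ΔS, ΔJ).
(c)–(e): forbidden (ΔS).
(c)–(f): forbidden (parity, ΔS, ΔJ).
(d)–(e): forbidden (parity, ΔJ).
(d)–(f): allowed.
(e)–(f): forbidden (ΔL, ΔJ).
Allowed pairs: 2 of 15.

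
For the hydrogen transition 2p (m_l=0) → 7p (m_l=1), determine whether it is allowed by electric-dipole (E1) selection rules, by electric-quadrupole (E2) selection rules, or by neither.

Δl = 1 − 1 = +0; l_i + l_f = 2.
Δm_l = +1.
E1 (Δl = ±1, |Δm_l| ≤ 1): not satisfied.
E2 (Δl = 0,±2, l_i+l_f ≥ 2, |Δm_l| ≤ 2): satisfied.

E2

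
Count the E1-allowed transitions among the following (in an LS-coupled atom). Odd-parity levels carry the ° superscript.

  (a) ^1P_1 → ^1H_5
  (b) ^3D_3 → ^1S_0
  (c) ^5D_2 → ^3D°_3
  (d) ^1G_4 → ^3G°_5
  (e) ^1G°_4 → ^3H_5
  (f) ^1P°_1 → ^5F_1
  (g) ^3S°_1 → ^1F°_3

0

(a) forbidden (parity, ΔL, ΔJ fail)
(b) forbidden (parity, ΔS, ΔL, ΔJ fail)
(c) forbidden (ΔS fails)
(d) forbidden (ΔS fails)
(e) forbidden (ΔS fails)
(f) forbidden (ΔS, ΔL fail)
(g) forbidden (parity, ΔS, ΔL, ΔJ fail)
Total allowed: 0 of 7.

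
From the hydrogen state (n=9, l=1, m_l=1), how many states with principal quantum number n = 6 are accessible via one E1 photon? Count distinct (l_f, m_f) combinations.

E1 requires Δl = ±1, so l_f ∈ {0, 2}; with 0 ≤ l_f ≤ n_f−1 = 5, the allowed l_f values are {0, 2}.
For l_f = 0: m_f ∈ {m_i−1, m_i, m_i+1} ∩ [−0, 0] = {0} → 1 state.
For l_f = 2: m_f ∈ {m_i−1, m_i, m_i+1} ∩ [−2, 2] = {0, 1, 2} → 3 states.
Total: 4.

4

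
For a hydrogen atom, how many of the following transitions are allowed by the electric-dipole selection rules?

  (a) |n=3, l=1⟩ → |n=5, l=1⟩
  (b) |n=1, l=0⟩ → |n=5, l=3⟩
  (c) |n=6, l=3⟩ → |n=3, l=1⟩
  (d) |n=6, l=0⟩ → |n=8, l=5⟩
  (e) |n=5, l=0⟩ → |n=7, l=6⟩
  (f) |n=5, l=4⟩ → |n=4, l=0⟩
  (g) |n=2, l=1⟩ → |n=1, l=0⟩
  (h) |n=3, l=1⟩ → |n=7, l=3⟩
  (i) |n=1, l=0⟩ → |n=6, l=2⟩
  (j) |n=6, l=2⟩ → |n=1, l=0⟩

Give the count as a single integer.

1

(a) forbidden — Δl = +0 (E1 requires Δl = ±1)
(b) forbidden — Δl = +3 (E1 requires Δl = ±1)
(c) forbidden — Δl = -2 (E1 requires Δl = ±1)
(d) forbidden — Δl = +5 (E1 requires Δl = ±1)
(e) forbidden — Δl = +6 (E1 requires Δl = ±1)
(f) forbidden — Δl = -4 (E1 requires Δl = ±1)
(g) allowed
(h) forbidden — Δl = +2 (E1 requires Δl = ±1)
(i) forbidden — Δl = +2 (E1 requires Δl = ±1)
(j) forbidden — Δl = -2 (E1 requires Δl = ±1)
Total allowed: 1 of 10.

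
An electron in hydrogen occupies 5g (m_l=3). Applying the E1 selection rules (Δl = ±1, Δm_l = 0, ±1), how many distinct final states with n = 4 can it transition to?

E1 requires Δl = ±1, so l_f ∈ {3, 5}; with 0 ≤ l_f ≤ n_f−1 = 3, the allowed l_f values are {3}.
For l_f = 3: m_f ∈ {m_i−1, m_i, m_i+1} ∩ [−3, 3] = {2, 3} → 2 states.
Total: 2.

2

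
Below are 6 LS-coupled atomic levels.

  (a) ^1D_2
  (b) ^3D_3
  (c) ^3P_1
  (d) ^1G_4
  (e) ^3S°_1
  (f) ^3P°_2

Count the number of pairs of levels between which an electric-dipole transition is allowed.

(a)–(b): forbidden (parity, ΔS).
(a)–(c): forbidden (parity, ΔS).
(a)–(d): forbidden (parity, ΔL, ΔJ).
(a)–(e): forbidden (ΔS, ΔL).
(a)–(f): forbidden (ΔS).
(b)–(c): forbidden (parity, ΔJ).
(b)–(d): forbidden (parity, ΔS, ΔL).
(b)–(e): forbidden (ΔL, ΔJ).
(b)–(f): allowed.
(c)–(d): forbidden (parity, ΔS, ΔL, ΔJ).
(c)–(e): allowed.
(c)–(f): allowed.
(d)–(e): forbidden (ΔS, ΔL, ΔJ).
(d)–(f): forbidden (ΔS, ΔL, ΔJ).
(e)–(f): forbidden (parity).
Allowed pairs: 3 of 15.

3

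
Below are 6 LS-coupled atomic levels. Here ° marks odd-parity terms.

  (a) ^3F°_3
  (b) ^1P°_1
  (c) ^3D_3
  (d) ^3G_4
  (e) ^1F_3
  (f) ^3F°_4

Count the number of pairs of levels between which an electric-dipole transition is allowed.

(a)–(b): forbidden (parity, ΔS, ΔL, ΔJ).
(a)–(c): allowed.
(a)–(d): allowed.
(a)–(e): forbidden (ΔS).
(a)–(f): forbidden (parity).
(b)–(c): forbidden (ΔS, ΔJ).
(b)–(d): forbidden (ΔS, ΔL, ΔJ).
(b)–(e): forbidden (ΔL, ΔJ).
(b)–(f): forbidden (parity, ΔS, ΔL, ΔJ).
(c)–(d): forbidden (parity, ΔL).
(c)–(e): forbidden (parity, ΔS).
(c)–(f): allowed.
(d)–(e): forbidden (parity, ΔS).
(d)–(f): allowed.
(e)–(f): forbidden (ΔS).
Allowed pairs: 4 of 15.

4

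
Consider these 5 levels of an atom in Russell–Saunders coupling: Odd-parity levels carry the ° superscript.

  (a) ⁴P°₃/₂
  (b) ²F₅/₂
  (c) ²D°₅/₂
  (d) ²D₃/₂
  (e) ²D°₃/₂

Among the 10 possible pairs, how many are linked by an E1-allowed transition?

(a)–(b): forbidden (ΔS, ΔL).
(a)–(c): forbidden (parity, ΔS).
(a)–(d): forbidden (ΔS).
(a)–(e): forbidden (parity, ΔS).
(b)–(c): allowed.
(b)–(d): forbidden (parity).
(b)–(e): allowed.
(c)–(d): allowed.
(c)–(e): forbidden (parity).
(d)–(e): allowed.
Allowed pairs: 4 of 10.

4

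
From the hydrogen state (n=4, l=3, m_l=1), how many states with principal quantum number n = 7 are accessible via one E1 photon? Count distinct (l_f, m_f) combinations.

6

E1 requires Δl = ±1, so l_f ∈ {2, 4}; with 0 ≤ l_f ≤ n_f−1 = 6, the allowed l_f values are {2, 4}.
For l_f = 2: m_f ∈ {m_i−1, m_i, m_i+1} ∩ [−2, 2] = {0, 1, 2} → 3 states.
For l_f = 4: m_f ∈ {m_i−1, m_i, m_i+1} ∩ [−4, 4] = {0, 1, 2} → 3 states.
Total: 6.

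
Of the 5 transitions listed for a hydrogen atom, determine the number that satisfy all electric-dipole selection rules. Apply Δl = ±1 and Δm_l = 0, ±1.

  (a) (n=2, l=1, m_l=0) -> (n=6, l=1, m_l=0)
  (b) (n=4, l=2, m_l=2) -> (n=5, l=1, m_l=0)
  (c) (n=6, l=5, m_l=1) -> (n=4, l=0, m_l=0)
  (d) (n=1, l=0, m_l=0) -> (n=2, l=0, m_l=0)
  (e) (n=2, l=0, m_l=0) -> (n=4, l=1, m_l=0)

(a) forbidden — Δl = +0 (E1 requires Δl = ±1)
(b) forbidden — Δm_l = -2 (E1 requires Δm_l = 0, ±1)
(c) forbidden — Δl = -5 (E1 requires Δl = ±1)
(d) forbidden — Δl = +0 (E1 requires Δl = ±1)
(e) allowed
Total allowed: 1 of 5.

1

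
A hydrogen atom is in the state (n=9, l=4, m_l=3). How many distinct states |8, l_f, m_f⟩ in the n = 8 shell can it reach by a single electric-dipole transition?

5

E1 requires Δl = ±1, so l_f ∈ {3, 5}; with 0 ≤ l_f ≤ n_f−1 = 7, the allowed l_f values are {3, 5}.
For l_f = 3: m_f ∈ {m_i−1, m_i, m_i+1} ∩ [−3, 3] = {2, 3} → 2 states.
For l_f = 5: m_f ∈ {m_i−1, m_i, m_i+1} ∩ [−5, 5] = {2, 3, 4} → 3 states.
Total: 5.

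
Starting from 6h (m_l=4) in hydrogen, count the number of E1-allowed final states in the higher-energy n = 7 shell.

E1 requires Δl = ±1, so l_f ∈ {4, 6}; with 0 ≤ l_f ≤ n_f−1 = 6, the allowed l_f values are {4, 6}.
For l_f = 4: m_f ∈ {m_i−1, m_i, m_i+1} ∩ [−4, 4] = {3, 4} → 2 states.
For l_f = 6: m_f ∈ {m_i−1, m_i, m_i+1} ∩ [−6, 6] = {3, 4, 5} → 3 states.
Total: 5.

5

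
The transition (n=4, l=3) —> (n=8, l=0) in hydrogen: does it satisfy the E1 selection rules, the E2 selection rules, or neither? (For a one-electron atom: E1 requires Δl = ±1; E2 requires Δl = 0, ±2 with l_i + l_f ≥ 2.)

neither

Δl = 0 − 3 = -3; l_i + l_f = 3.
E1 (Δl = ±1): not satisfied.
E2 (Δl = 0,±2, l_i+l_f ≥ 2): not satisfied.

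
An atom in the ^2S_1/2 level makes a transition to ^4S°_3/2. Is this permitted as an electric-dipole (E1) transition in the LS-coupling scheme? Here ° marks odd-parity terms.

forbidden

Reading off the term symbols: S 1/2→3/2, L 0→0, J 1/2→3/2, parity even→odd.
Parity must change: even → odd — passes.
ΔS = 0: S: 1/2 → 3/2 — fails.
ΔL = 0, ±1 (not L=0↔0): L: 0 → 0, ΔL = +0 — fails.
ΔJ = 0, ±1 (not J=0↔0): J: 1/2 → 3/2, ΔJ = +1 — passes.
Rule(s) violated: ΔS, ΔL.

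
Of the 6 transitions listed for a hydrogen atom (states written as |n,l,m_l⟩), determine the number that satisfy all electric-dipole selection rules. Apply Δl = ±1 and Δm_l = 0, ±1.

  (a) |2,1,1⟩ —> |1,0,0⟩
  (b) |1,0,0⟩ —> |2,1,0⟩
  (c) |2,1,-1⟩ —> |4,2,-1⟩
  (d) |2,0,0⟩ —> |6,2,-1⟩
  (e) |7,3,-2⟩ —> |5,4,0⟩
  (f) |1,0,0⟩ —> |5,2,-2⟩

(a) allowed
(b) allowed
(c) allowed
(d) forbidden — Δl = +2 (E1 requires Δl = ±1)
(e) forbidden — Δm_l = +2 (E1 requires Δm_l = 0, ±1)
(f) forbidden — Δl = +2 (E1 requires Δl = ±1); Δm_l = -2 (E1 requires Δm_l = 0, ±1)
Total allowed: 3 of 6.

3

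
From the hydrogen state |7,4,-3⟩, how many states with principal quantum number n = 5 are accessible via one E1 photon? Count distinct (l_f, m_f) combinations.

E1 requires Δl = ±1, so l_f ∈ {3, 5}; with 0 ≤ l_f ≤ n_f−1 = 4, the allowed l_f values are {3}.
For l_f = 3: m_f ∈ {m_i−1, m_i, m_i+1} ∩ [−3, 3] = {-3, -2} → 2 states.
Total: 2.

2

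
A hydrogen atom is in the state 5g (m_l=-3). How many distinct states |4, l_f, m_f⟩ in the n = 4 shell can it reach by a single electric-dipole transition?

2

E1 requires Δl = ±1, so l_f ∈ {3, 5}; with 0 ≤ l_f ≤ n_f−1 = 3, the allowed l_f values are {3}.
For l_f = 3: m_f ∈ {m_i−1, m_i, m_i+1} ∩ [−3, 3] = {-3, -2} → 2 states.
Total: 2.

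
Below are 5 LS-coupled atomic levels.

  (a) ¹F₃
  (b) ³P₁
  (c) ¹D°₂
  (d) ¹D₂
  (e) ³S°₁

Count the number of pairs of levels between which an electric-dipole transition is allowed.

(a)–(b): forbidden (parity, ΔS, ΔL, ΔJ).
(a)–(c): allowed.
(a)–(d): forbidden (parity).
(a)–(e): forbidden (ΔS, ΔL, ΔJ).
(b)–(c): forbidden (ΔS).
(b)–(d): forbidden (parity, ΔS).
(b)–(e): allowed.
(c)–(d): allowed.
(c)–(e): forbidden (parity, ΔS, ΔL).
(d)–(e): forbidden (ΔS, ΔL).
Allowed pairs: 3 of 10.

3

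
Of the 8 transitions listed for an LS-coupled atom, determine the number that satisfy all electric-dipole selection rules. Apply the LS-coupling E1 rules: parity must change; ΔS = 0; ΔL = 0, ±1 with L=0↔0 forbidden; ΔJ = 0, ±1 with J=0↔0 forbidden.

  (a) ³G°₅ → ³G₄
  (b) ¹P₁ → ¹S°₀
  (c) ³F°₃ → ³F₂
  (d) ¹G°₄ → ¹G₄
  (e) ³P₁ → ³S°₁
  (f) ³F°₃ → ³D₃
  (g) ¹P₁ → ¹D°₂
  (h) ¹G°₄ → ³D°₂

7

(a) allowed
(b) allowed
(c) allowed
(d) allowed
(e) allowed
(f) allowed
(g) allowed
(h) forbidden (parity, ΔS, ΔL, ΔJ fail)
Total allowed: 7 of 8.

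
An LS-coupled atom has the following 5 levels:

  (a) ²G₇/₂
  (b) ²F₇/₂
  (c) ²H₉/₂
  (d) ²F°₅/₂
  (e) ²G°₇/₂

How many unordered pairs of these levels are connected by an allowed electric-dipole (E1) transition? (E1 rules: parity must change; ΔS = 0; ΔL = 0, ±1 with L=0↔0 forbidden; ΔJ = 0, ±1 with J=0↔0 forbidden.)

5

(a)–(b): forbidden (parity).
(a)–(c): forbidden (parity).
(a)–(d): allowed.
(a)–(e): allowed.
(b)–(c): forbidden (parity, ΔL).
(b)–(d): allowed.
(b)–(e): allowed.
(c)–(d): forbidden (ΔL, ΔJ).
(c)–(e): allowed.
(d)–(e): forbidden (parity).
Allowed pairs: 5 of 10.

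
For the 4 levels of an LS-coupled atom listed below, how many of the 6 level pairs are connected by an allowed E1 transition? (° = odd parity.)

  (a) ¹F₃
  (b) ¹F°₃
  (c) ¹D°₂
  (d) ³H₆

2

(a)–(b): allowed.
(a)–(c): allowed.
(a)–(d): forbidden (parity, ΔS, ΔL, ΔJ).
(b)–(c): forbidden (parity).
(b)–(d): forbidden (ΔS, ΔL, ΔJ).
(c)–(d): forbidden (ΔS, ΔL, ΔJ).
Allowed pairs: 2 of 6.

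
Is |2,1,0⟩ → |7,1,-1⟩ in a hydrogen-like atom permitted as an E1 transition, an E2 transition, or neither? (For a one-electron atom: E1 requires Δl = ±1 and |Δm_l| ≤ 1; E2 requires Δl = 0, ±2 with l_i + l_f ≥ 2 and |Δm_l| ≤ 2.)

E2

Δl = 1 − 1 = +0; l_i + l_f = 2.
Δm_l = -1.
E1 (Δl = ±1, |Δm_l| ≤ 1): not satisfied.
E2 (Δl = 0,±2, l_i+l_f ≥ 2, |Δm_l| ≤ 2): satisfied.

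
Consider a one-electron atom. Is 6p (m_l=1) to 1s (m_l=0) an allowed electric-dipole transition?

allowed

l: 1 → 0 (Δl = -1). Δl = ±1 ✓.
Δm_l = 0 − (1) = -1. E1 requires Δm_l = 0, ±1: ✓.
All E1 selection rules are satisfied.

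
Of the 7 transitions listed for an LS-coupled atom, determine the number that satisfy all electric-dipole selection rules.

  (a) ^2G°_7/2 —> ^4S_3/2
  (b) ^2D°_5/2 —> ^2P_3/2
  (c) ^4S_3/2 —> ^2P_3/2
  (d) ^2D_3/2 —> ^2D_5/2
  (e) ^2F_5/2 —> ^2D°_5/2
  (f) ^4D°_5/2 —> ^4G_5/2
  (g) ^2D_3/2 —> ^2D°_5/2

3

(a) forbidden (ΔS, ΔL, ΔJ fail)
(b) allowed
(c) forbidden (parity, ΔS fail)
(d) forbidden (parity fails)
(e) allowed
(f) forbidden (ΔL fails)
(g) allowed
Total allowed: 3 of 7.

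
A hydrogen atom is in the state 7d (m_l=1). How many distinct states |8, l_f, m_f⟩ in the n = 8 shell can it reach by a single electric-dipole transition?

5

E1 requires Δl = ±1, so l_f ∈ {1, 3}; with 0 ≤ l_f ≤ n_f−1 = 7, the allowed l_f values are {1, 3}.
For l_f = 1: m_f ∈ {m_i−1, m_i, m_i+1} ∩ [−1, 1] = {0, 1} → 2 states.
For l_f = 3: m_f ∈ {m_i−1, m_i, m_i+1} ∩ [−3, 3] = {0, 1, 2} → 3 states.
Total: 5.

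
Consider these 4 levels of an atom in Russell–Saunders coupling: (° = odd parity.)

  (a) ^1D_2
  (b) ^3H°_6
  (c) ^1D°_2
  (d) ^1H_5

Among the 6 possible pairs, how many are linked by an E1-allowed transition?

1

(a)–(b): forbidden (ΔS, ΔL, ΔJ).
(a)–(c): allowed.
(a)–(d): forbidden (parity, ΔL, ΔJ).
(b)–(c): forbidden (parity, ΔS, ΔL, ΔJ).
(b)–(d): forbidden (ΔS).
(c)–(d): forbidden (ΔL, ΔJ).
Allowed pairs: 1 of 6.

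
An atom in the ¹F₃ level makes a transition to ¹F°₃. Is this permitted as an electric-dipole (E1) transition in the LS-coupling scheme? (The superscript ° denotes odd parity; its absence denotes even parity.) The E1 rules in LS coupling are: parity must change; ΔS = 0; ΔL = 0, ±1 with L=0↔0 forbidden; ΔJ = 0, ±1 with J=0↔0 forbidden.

Initial level: S=0, L=3, J=3, parity even. Final level: S=0, L=3, J=3, parity odd.
Parity must change: even → odd — passes.
ΔS = 0: S: 0 → 0 — passes.
ΔL = 0, ±1 (not L=0↔0): L: 3 → 3, ΔL = +0 — passes.
ΔJ = 0, ±1 (not J=0↔0): J: 3 → 3, ΔJ = +0 — passes.
All four E1 rules are satisfied.

allowed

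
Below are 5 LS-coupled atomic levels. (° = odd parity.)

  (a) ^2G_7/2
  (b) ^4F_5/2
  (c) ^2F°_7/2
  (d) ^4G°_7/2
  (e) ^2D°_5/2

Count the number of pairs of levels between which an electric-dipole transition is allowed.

2

(a)–(b): forbidden (parity, ΔS).
(a)–(c): allowed.
(a)–(d): forbidden (ΔS).
(a)–(e): forbidden (ΔL).
(b)–(c): forbidden (ΔS).
(b)–(d): allowed.
(b)–(e): forbidden (ΔS).
(c)–(d): forbidden (parity, ΔS).
(c)–(e): forbidden (parity).
(d)–(e): forbidden (parity, ΔS, ΔL).
Allowed pairs: 2 of 10.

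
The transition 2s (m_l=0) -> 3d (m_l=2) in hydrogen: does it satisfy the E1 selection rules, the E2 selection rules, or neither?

E2

Δl = 2 − 0 = +2; l_i + l_f = 2.
Δm_l = +2.
E1 (Δl = ±1, |Δm_l| ≤ 1): not satisfied.
E2 (Δl = 0,±2, l_i+l_f ≥ 2, |Δm_l| ≤ 2): satisfied.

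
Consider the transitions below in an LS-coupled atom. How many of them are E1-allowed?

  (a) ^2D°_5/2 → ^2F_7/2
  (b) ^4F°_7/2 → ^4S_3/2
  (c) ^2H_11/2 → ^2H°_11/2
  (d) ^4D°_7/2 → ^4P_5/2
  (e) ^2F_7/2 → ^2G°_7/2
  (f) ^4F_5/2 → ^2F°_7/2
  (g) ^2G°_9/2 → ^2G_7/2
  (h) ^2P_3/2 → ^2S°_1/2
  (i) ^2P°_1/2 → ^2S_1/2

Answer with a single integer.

7

(a) allowed
(b) forbidden (ΔL, ΔJ fail)
(c) allowed
(d) allowed
(e) allowed
(f) forbidden (ΔS fails)
(g) allowed
(h) allowed
(i) allowed
Total allowed: 7 of 9.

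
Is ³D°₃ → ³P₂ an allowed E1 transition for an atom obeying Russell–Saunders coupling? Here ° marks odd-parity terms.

Reading off the term symbols: S 1→1, L 2→1, J 3→2, parity odd→even.
Parity must change: odd → even — ✓.
ΔJ = 0, ±1 (not J=0↔0): J: 3 → 2, ΔJ = -1 — ✓.
ΔS = 0: S: 1 → 1 — ✓.
ΔL = 0, ±1 (not L=0↔0): L: 2 → 1, ΔL = -1 — ✓.
All four E1 rules are satisfied.

allowed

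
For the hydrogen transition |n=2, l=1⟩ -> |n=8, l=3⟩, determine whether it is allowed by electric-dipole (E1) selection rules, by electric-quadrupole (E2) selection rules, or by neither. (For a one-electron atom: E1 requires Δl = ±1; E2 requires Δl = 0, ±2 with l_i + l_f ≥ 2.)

E2

Δl = 3 − 1 = +2; l_i + l_f = 4.
E1 (Δl = ±1): not satisfied.
E2 (Δl = 0,±2, l_i+l_f ≥ 2): satisfied.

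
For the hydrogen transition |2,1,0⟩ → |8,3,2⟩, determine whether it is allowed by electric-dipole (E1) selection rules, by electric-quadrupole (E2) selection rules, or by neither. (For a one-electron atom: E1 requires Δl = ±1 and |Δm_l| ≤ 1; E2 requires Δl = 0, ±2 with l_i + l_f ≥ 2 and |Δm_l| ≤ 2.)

Δl = 3 − 1 = +2; l_i + l_f = 4.
Δm_l = +2.
E1 (Δl = ±1, |Δm_l| ≤ 1): not satisfied.
E2 (Δl = 0,±2, l_i+l_f ≥ 2, |Δm_l| ≤ 2): satisfied.

E2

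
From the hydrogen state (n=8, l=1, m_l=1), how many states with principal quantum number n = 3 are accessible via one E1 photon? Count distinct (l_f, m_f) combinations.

E1 requires Δl = ±1, so l_f ∈ {0, 2}; with 0 ≤ l_f ≤ n_f−1 = 2, the allowed l_f values are {0, 2}.
For l_f = 0: m_f ∈ {m_i−1, m_i, m_i+1} ∩ [−0, 0] = {0} → 1 state.
For l_f = 2: m_f ∈ {m_i−1, m_i, m_i+1} ∩ [−2, 2] = {0, 1, 2} → 3 states.
Total: 4.

4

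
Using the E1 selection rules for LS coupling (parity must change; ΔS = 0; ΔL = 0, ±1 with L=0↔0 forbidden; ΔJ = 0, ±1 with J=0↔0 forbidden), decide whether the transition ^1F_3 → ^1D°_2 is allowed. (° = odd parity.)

ΔJ = 0, ±1 (not J=0↔0): J: 3 → 2, ΔJ = -1 — ok.
ΔL = 0, ±1 (not L=0↔0): L: 3 → 2, ΔL = -1 — ok.
ΔS = 0: S: 0 → 0 — ok.
Parity must change: even → odd — ok.
All four E1 rules are satisfied.

allowed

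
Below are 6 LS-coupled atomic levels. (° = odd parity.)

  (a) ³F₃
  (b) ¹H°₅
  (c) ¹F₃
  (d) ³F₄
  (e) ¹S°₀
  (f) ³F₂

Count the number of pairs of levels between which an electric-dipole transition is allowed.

(a)–(b): forbidden (ΔS, ΔL, ΔJ).
(a)–(c): forbidden (parity, ΔS).
(a)–(d): forbidden (parity).
(a)–(e): forbidden (ΔS, ΔL, ΔJ).
(a)–(f): forbidden (parity).
(b)–(c): forbidden (ΔL, ΔJ).
(b)–(d): forbidden (ΔS, ΔL).
(b)–(e): forbidden (parity, ΔL, ΔJ).
(b)–(f): forbidden (ΔS, ΔL, ΔJ).
(c)–(d): forbidden (parity, ΔS).
(c)–(e): forbidden (ΔL, ΔJ).
(c)–(f): forbidden (parity, ΔS).
(d)–(e): forbidden (ΔS, ΔL, ΔJ).
(d)–(f): forbidden (parity, ΔJ).
(e)–(f): forbidden (ΔS, ΔL, ΔJ).
Allowed pairs: 0 of 15.

0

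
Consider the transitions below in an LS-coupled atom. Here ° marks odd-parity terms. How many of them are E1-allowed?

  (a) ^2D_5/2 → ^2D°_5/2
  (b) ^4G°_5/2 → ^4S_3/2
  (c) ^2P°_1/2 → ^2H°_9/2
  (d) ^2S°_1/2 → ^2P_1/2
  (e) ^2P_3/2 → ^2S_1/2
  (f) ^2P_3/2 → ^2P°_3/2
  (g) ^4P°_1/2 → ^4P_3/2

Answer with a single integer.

(a) allowed
(b) forbidden (ΔL fails)
(c) forbidden (parity, ΔL, ΔJ fail)
(d) allowed
(e) forbidden (parity fails)
(f) allowed
(g) allowed
Total allowed: 4 of 7.

4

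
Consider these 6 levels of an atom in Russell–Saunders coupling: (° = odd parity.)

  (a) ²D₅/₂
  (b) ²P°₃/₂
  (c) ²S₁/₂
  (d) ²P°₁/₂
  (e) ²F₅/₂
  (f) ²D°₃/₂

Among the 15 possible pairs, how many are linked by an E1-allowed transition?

(a)–(b): allowed.
(a)–(c): forbidden (parity, ΔL, ΔJ).
(a)–(d): forbidden (ΔJ).
(a)–(e): forbidden (parity).
(a)–(f): allowed.
(b)–(c): allowed.
(b)–(d): forbidden (parity).
(b)–(e): forbidden (ΔL).
(b)–(f): forbidden (parity).
(c)–(d): allowed.
(c)–(e): forbidden (parity, ΔL, ΔJ).
(c)–(f): forbidden (ΔL).
(d)–(e): forbidden (ΔL, ΔJ).
(d)–(f): forbidden (parity).
(e)–(f): allowed.
Allowed pairs: 5 of 15.

5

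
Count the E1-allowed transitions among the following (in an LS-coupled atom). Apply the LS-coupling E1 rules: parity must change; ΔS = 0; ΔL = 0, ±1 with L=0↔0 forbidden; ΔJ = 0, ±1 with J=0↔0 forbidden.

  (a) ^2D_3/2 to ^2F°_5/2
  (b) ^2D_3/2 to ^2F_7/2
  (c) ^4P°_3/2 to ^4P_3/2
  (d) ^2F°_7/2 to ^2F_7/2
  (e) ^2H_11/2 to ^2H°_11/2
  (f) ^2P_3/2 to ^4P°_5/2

4

(a) allowed
(b) forbidden (parity, ΔJ fail)
(c) allowed
(d) allowed
(e) allowed
(f) forbidden (ΔS fails)
Total allowed: 4 of 6.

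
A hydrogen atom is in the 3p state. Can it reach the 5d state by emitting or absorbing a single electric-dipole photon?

Initial l = 1, final l = 2, so Δl = +1. E1 requires Δl = ±1: ok.
All E1 selection rules are satisfied.

allowed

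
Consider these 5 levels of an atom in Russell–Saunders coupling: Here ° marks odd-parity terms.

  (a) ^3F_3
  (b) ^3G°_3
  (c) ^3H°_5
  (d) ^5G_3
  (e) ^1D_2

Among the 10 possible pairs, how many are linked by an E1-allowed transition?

1

(a)–(b): allowed.
(a)–(c): forbidden (ΔL, ΔJ).
(a)–(d): forbidden (parity, ΔS).
(a)–(e): forbidden (parity, ΔS).
(b)–(c): forbidden (parity, ΔJ).
(b)–(d): forbidden (ΔS).
(b)–(e): forbidden (ΔS, ΔL).
(c)–(d): forbidden (ΔS, ΔJ).
(c)–(e): forbidden (ΔS, ΔL, ΔJ).
(d)–(e): forbidden (parity, ΔS, ΔL).
Allowed pairs: 1 of 10.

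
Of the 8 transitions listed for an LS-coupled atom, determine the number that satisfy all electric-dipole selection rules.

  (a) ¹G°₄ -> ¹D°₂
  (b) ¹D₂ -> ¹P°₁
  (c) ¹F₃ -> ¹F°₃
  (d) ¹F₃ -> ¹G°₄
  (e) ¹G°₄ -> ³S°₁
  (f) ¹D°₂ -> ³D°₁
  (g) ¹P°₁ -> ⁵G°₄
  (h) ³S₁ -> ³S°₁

3

(a) forbidden (parity, ΔL, ΔJ fail)
(b) allowed
(c) allowed
(d) allowed
(e) forbidden (parity, ΔS, ΔL, ΔJ fail)
(f) forbidden (parity, ΔS fail)
(g) forbidden (parity, ΔS, ΔL, ΔJ fail)
(h) forbidden (ΔL fails)
Total allowed: 3 of 8.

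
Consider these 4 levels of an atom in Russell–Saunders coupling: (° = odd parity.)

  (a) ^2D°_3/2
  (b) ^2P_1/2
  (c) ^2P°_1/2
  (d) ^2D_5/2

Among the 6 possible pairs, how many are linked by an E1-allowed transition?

3

(a)–(b): allowed.
(a)–(c): forbidden (parity).
(a)–(d): allowed.
(b)–(c): allowed.
(b)–(d): forbidden (parity, ΔJ).
(c)–(d): forbidden (ΔJ).
Allowed pairs: 3 of 6.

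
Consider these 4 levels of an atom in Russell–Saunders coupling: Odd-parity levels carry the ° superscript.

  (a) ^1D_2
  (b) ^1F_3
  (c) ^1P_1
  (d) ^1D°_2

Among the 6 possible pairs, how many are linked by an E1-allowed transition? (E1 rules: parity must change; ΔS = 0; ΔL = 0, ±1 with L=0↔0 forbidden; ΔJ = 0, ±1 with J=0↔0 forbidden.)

3

(a)–(b): forbidden (parity).
(a)–(c): forbidden (parity).
(a)–(d): allowed.
(b)–(c): forbidden (parity, ΔL, ΔJ).
(b)–(d): allowed.
(c)–(d): allowed.
Allowed pairs: 3 of 6.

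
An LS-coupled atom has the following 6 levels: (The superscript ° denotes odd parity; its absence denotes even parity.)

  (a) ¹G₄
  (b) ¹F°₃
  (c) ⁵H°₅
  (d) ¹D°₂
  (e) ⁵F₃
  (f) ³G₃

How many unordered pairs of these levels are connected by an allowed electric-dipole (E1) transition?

1

(a)–(b): allowed.
(a)–(c): forbidden (ΔS).
(a)–(d): forbidden (ΔL, ΔJ).
(a)–(e): forbidden (parity, ΔS).
(a)–(f): forbidden (parity, ΔS).
(b)–(c): forbidden (parity, ΔS, ΔL, ΔJ).
(b)–(d): forbidden (parity).
(b)–(e): forbidden (ΔS).
(b)–(f): forbidden (ΔS).
(c)–(d): forbidden (parity, ΔS, ΔL, ΔJ).
(c)–(e): forbidden (ΔL, ΔJ).
(c)–(f): forbidden (ΔS, ΔJ).
(d)–(e): forbidden (ΔS).
(d)–(f): forbidden (ΔS, ΔL).
(e)–(f): forbidden (parity, ΔS).
Allowed pairs: 1 of 15.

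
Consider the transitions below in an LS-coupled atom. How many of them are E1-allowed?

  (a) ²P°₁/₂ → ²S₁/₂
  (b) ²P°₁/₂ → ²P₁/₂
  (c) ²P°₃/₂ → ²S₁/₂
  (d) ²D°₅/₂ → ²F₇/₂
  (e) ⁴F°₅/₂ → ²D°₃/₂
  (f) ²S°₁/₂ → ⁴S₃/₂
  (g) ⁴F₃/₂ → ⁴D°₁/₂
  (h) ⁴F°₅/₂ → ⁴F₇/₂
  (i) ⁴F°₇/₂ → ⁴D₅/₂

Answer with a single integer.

(a) allowed
(b) allowed
(c) allowed
(d) allowed
(e) forbidden (parity, ΔS fail)
(f) forbidden (ΔS, ΔL fail)
(g) allowed
(h) allowed
(i) allowed
Total allowed: 7 of 9.

7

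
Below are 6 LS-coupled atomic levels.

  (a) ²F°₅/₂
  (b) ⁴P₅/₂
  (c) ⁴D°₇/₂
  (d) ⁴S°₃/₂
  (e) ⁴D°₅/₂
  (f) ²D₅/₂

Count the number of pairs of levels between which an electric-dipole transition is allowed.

(a)–(b): forbidden (ΔS, ΔL).
(a)–(c): forbidden (parity, ΔS).
(a)–(d): forbidden (parity, ΔS, ΔL).
(a)–(e): forbidden (parity, ΔS).
(a)–(f): allowed.
(b)–(c): allowed.
(b)–(d): allowed.
(b)–(e): allowed.
(b)–(f): forbidden (parity, ΔS).
(c)–(d): forbidden (parity, ΔL, ΔJ).
(c)–(e): forbidden (parity).
(c)–(f): forbidden (ΔS).
(d)–(e): forbidden (parity, ΔL).
(d)–(f): forbidden (ΔS, ΔL).
(e)–(f): forbidden (ΔS).
Allowed pairs: 4 of 15.

4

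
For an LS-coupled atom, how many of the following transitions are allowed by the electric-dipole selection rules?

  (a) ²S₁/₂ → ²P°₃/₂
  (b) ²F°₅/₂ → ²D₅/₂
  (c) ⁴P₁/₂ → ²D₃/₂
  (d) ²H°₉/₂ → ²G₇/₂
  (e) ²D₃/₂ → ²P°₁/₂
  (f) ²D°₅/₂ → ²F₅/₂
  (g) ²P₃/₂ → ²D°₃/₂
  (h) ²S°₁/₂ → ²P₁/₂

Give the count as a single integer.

(a) allowed
(b) allowed
(c) forbidden (parity, ΔS fail)
(d) allowed
(e) allowed
(f) allowed
(g) allowed
(h) allowed
Total allowed: 7 of 8.

7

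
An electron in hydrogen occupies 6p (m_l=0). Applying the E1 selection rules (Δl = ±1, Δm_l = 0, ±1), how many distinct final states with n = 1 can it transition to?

1

E1 requires Δl = ±1, so l_f ∈ {0, 2}; with 0 ≤ l_f ≤ n_f−1 = 0, the allowed l_f values are {0}.
For l_f = 0: m_f ∈ {m_i−1, m_i, m_i+1} ∩ [−0, 0] = {0} → 1 state.
Total: 1.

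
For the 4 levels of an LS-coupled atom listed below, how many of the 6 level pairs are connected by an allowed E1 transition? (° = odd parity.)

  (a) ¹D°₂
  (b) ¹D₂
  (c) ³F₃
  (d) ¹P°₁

(a)–(b): allowed.
(a)–(c): forbidden (ΔS).
(a)–(d): forbidden (parity).
(b)–(c): forbidden (parity, ΔS).
(b)–(d): allowed.
(c)–(d): forbidden (ΔS, ΔL, ΔJ).
Allowed pairs: 2 of 6.

2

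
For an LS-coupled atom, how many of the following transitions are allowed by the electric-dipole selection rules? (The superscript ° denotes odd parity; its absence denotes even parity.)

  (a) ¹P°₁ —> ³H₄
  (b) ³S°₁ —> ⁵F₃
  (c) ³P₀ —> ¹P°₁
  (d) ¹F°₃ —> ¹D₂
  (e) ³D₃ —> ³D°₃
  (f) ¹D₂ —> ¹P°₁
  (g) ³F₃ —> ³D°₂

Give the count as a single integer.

4

(a) forbidden (ΔS, ΔL, ΔJ fail)
(b) forbidden (ΔS, ΔL, ΔJ fail)
(c) forbidden (ΔS fails)
(d) allowed
(e) allowed
(f) allowed
(g) allowed
Total allowed: 4 of 7.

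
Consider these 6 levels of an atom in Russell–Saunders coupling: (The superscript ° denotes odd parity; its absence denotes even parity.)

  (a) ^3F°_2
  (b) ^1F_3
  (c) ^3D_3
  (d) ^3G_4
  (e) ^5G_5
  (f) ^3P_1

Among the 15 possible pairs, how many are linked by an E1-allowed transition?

(a)–(b): forbidden (ΔS).
(a)–(c): allowed.
(a)–(d): forbidden (ΔJ).
(a)–(e): forbidden (ΔS, ΔJ).
(a)–(f): forbidden (ΔL).
(b)–(c): forbidden (parity, ΔS).
(b)–(d): forbidden (parity, ΔS).
(b)–(e): forbidden (parity, ΔS, ΔJ).
(b)–(f): forbidden (parity, ΔS, ΔL, ΔJ).
(c)–(d): forbidden (parity, ΔL).
(c)–(e): forbidden (parity, ΔS, ΔL, ΔJ).
(c)–(f): forbidden (parity, ΔJ).
(d)–(e): forbidden (parity, ΔS).
(d)–(f): forbidden (parity, ΔL, ΔJ).
(e)–(f): forbidden (parity, ΔS, ΔL, ΔJ).
Allowed pairs: 1 of 15.

1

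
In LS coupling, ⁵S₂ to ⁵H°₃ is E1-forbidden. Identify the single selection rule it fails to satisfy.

the ΔL = 0, ±1 rule

Initial level: S=2, L=0, J=2, parity even. Final level: S=2, L=5, J=3, parity odd.
Parity must change: even → odd — satisfied.
ΔS = 0: S: 2 → 2 — satisfied.
ΔL = 0, ±1 (not L=0↔0): L: 0 → 5, ΔL = +5 — violated.
ΔJ = 0, ±1 (not J=0↔0): J: 2 → 3, ΔJ = +1 — satisfied.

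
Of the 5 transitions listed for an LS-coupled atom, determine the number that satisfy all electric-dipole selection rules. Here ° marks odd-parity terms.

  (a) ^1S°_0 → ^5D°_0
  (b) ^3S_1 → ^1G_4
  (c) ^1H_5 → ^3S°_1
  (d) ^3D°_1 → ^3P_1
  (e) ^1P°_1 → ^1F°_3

1

(a) forbidden (parity, ΔS, ΔL, ΔJ fail)
(b) forbidden (parity, ΔS, ΔL, ΔJ fail)
(c) forbidden (ΔS, ΔL, ΔJ fail)
(d) allowed
(e) forbidden (parity, ΔL, ΔJ fail)
Total allowed: 1 of 5.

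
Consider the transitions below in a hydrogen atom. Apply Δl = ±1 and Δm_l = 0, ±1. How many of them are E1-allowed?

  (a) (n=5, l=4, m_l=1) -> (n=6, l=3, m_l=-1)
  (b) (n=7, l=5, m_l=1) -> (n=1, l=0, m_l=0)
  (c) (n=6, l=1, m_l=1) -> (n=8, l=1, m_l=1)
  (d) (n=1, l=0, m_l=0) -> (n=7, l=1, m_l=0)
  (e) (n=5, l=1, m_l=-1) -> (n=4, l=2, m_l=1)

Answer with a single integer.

1

(a) forbidden — Δm_l = -2 (E1 requires Δm_l = 0, ±1)
(b) forbidden — Δl = -5 (E1 requires Δl = ±1)
(c) forbidden — Δl = +0 (E1 requires Δl = ±1)
(d) allowed
(e) forbidden — Δm_l = +2 (E1 requires Δm_l = 0, ±1)
Total allowed: 1 of 5.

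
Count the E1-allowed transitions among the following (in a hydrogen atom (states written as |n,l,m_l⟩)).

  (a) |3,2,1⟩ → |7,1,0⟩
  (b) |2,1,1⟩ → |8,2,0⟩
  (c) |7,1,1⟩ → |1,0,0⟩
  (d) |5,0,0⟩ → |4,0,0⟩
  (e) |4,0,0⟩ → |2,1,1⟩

(a) allowed
(b) allowed
(c) allowed
(d) forbidden — Δl = +0 (E1 requires Δl = ±1)
(e) allowed
Total allowed: 4 of 5.

4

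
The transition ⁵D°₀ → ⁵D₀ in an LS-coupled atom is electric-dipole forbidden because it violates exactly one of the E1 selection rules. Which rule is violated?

the J=0 ↔ J=0 exclusion

Reading off the term symbols: S 2→2, L 2→2, J 0→0, parity odd→even.
ΔJ = 0, ±1 (not J=0↔0): J: 0 → 0, ΔJ = +0 — fails.
ΔL = 0, ±1 (not L=0↔0): L: 2 → 2, ΔL = +0 — ok.
Parity must change: odd → even — ok.
ΔS = 0: S: 2 → 2 — ok.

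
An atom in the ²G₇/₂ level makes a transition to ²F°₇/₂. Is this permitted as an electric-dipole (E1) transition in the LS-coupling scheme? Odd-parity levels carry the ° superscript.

Initial level: S=1/2, L=4, J=7/2, parity even. Final level: S=1/2, L=3, J=7/2, parity odd.
Parity must change: even → odd — satisfied.
ΔS = 0: S: 1/2 → 1/2 — satisfied.
ΔL = 0, ±1 (not L=0↔0): L: 4 → 3, ΔL = -1 — satisfied.
ΔJ = 0, ±1 (not J=0↔0): J: 7/2 → 7/2, ΔJ = +0 — satisfied.
All four E1 rules are satisfied.

allowed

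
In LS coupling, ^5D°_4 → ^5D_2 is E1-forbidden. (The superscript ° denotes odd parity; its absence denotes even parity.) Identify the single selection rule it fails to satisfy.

Reading off the term symbols: S 2→2, L 2→2, J 4→2, parity odd→even.
Parity must change: odd → even — ok.
ΔS = 0: S: 2 → 2 — ok.
ΔL = 0, ±1 (not L=0↔0): L: 2 → 2, ΔL = +0 — ok.
ΔJ = 0, ±1 (not J=0↔0): J: 4 → 2, ΔJ = -2 — fails.

the ΔJ = 0, ±1 rule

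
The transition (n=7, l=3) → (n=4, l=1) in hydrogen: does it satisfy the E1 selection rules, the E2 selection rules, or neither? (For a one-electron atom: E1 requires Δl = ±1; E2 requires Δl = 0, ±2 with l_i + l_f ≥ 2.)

E2

Δl = 1 − 3 = -2; l_i + l_f = 4.
E1 (Δl = ±1): not satisfied.
E2 (Δl = 0,±2, l_i+l_f ≥ 2): satisfied.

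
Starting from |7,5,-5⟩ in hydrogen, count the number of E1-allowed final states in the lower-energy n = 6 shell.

1

E1 requires Δl = ±1, so l_f ∈ {4, 6}; with 0 ≤ l_f ≤ n_f−1 = 5, the allowed l_f values are {4}.
For l_f = 4: m_f ∈ {m_i−1, m_i, m_i+1} ∩ [−4, 4] = {-4} → 1 state.
Total: 1.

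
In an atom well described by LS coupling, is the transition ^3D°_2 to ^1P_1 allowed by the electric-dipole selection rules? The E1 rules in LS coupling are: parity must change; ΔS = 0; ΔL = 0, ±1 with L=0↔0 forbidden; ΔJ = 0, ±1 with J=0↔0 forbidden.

Parity must change: odd → even — passes.
ΔL = 0, ±1 (not L=0↔0): L: 2 → 1, ΔL = -1 — passes.
ΔJ = 0, ±1 (not J=0↔0): J: 2 → 1, ΔJ = -1 — passes.
ΔS = 0: S: 1 → 0 — fails.
Rule(s) violated: ΔS.

forbidden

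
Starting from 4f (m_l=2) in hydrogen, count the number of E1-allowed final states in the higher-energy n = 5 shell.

E1 requires Δl = ±1, so l_f ∈ {2, 4}; with 0 ≤ l_f ≤ n_f−1 = 4, the allowed l_f values are {2, 4}.
For l_f = 2: m_f ∈ {m_i−1, m_i, m_i+1} ∩ [−2, 2] = {1, 2} → 2 states.
For l_f = 4: m_f ∈ {m_i−1, m_i, m_i+1} ∩ [−4, 4] = {1, 2, 3} → 3 states.
Total: 5.

5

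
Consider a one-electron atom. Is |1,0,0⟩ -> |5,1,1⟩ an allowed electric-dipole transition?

Initial l = 0, final l = 1, so Δl = +1. E1 requires Δl = ±1: passes.
Δm_l = 1 − (0) = +1. E1 requires Δm_l = 0, ±1: passes.
All E1 selection rules are satisfied.

allowed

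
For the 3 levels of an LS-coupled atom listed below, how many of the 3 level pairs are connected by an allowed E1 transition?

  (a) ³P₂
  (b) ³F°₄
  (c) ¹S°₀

(a)–(b): forbidden (ΔL, ΔJ).
(a)–(c): forbidden (ΔS, ΔJ).
(b)–(c): forbidden (parity, ΔS, ΔL, ΔJ).
Allowed pairs: 0 of 3.

0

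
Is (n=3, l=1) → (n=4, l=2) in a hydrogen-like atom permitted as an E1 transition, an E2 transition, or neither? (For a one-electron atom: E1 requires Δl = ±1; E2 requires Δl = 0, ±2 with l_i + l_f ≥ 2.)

E1

Δl = 2 − 1 = +1; l_i + l_f = 3.
E1 (Δl = ±1): satisfied.
E2 (Δl = 0,±2, l_i+l_f ≥ 2): not satisfied.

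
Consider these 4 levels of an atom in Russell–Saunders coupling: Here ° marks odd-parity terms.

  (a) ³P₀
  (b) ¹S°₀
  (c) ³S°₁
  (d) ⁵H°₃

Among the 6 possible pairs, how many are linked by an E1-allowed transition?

1

(a)–(b): forbidden (ΔS, ΔJ).
(a)–(c): allowed.
(a)–(d): forbidden (ΔS, ΔL, ΔJ).
(b)–(c): forbidden (parity, ΔS, ΔL).
(b)–(d): forbidden (parity, ΔS, ΔL, ΔJ).
(c)–(d): forbidden (parity, ΔS, ΔL, ΔJ).
Allowed pairs: 1 of 6.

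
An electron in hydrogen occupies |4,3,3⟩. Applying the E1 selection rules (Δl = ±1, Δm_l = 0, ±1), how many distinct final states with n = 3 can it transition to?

1

E1 requires Δl = ±1, so l_f ∈ {2, 4}; with 0 ≤ l_f ≤ n_f−1 = 2, the allowed l_f values are {2}.
For l_f = 2: m_f ∈ {m_i−1, m_i, m_i+1} ∩ [−2, 2] = {2} → 1 state.
Total: 1.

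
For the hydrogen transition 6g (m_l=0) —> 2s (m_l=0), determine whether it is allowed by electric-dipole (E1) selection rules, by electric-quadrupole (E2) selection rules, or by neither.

neither

Δl = 0 − 4 = -4; l_i + l_f = 4.
Δm_l = +0.
E1 (Δl = ±1, |Δm_l| ≤ 1): not satisfied.
E2 (Δl = 0,±2, l_i+l_f ≥ 2, |Δm_l| ≤ 2): not satisfied.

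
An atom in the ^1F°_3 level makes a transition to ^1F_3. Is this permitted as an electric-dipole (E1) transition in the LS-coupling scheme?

ΔJ = 0, ±1 (not J=0↔0): J: 3 → 3, ΔJ = +0 — passes.
ΔS = 0: S: 0 → 0 — passes.
Parity must change: odd → even — passes.
ΔL = 0, ±1 (not L=0↔0): L: 3 → 3, ΔL = +0 — passes.
All four E1 rules are satisfied.

allowed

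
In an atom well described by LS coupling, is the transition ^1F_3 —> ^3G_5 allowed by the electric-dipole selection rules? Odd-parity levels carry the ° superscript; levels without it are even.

forbidden

Reading off the term symbols: S 0→1, L 3→4, J 3→5, parity even→even.
ΔS = 0: S: 0 → 1 — violated.
Parity must change: even → even — violated.
ΔJ = 0, ±1 (not J=0↔0): J: 3 → 5, ΔJ = +2 — violated.
ΔL = 0, ±1 (not L=0↔0): L: 3 → 4, ΔL = +1 — satisfied.
Rule(s) violated: parity, ΔS, ΔJ.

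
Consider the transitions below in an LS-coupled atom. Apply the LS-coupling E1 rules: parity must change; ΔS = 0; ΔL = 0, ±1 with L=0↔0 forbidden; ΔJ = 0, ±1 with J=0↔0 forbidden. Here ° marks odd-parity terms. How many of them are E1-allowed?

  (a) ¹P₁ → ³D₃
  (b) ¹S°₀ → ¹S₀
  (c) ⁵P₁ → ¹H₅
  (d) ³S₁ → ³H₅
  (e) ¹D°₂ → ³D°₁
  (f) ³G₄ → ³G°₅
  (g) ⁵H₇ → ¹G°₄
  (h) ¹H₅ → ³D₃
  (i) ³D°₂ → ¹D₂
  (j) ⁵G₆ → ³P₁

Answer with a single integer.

(a) forbidden (parity, ΔS, ΔJ fail)
(b) forbidden (ΔL, ΔJ fail)
(c) forbidden (parity, ΔS, ΔL, ΔJ fail)
(d) forbidden (parity, ΔL, ΔJ fail)
(e) forbidden (parity, ΔS fail)
(f) allowed
(g) forbidden (ΔS, ΔJ fail)
(h) forbidden (parity, ΔS, ΔL, ΔJ fail)
(i) forbidden (ΔS fails)
(j) forbidden (parity, ΔS, ΔL, ΔJ fail)
Total allowed: 1 of 10.

1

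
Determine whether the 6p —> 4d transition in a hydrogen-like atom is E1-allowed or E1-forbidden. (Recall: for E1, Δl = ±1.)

allowed

Initial l = 1, final l = 2, so Δl = +1. E1 requires Δl = ±1: ok.
All E1 selection rules are satisfied.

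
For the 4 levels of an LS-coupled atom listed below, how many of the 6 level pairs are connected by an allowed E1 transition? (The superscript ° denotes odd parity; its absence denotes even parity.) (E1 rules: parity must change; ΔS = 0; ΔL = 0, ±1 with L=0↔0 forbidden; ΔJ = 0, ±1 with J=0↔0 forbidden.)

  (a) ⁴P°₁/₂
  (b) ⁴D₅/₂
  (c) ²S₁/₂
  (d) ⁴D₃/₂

1

(a)–(b): forbidden (ΔJ).
(a)–(c): forbidden (ΔS).
(a)–(d): allowed.
(b)–(c): forbidden (parity, ΔS, ΔL, ΔJ).
(b)–(d): forbidden (parity).
(c)–(d): forbidden (parity, ΔS, ΔL).
Allowed pairs: 1 of 6.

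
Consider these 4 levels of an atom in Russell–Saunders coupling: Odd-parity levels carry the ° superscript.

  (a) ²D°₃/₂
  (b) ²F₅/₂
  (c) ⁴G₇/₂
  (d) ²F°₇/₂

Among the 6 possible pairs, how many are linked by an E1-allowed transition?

(a)–(b): allowed.
(a)–(c): forbidden (ΔS, ΔL, ΔJ).
(a)–(d): forbidden (parity, ΔJ).
(b)–(c): forbidden (parity, ΔS).
(b)–(d): allowed.
(c)–(d): forbidden (ΔS).
Allowed pairs: 2 of 6.

2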